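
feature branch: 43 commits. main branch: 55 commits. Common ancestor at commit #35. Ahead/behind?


Common ancestor: commit #35
feature commits after divergence: 43 - 35 = 8
main commits after divergence: 55 - 35 = 20
feature is 8 commits ahead of main
main is 20 commits ahead of feature

feature ahead: 8, main ahead: 20


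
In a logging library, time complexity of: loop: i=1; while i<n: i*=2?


Reasoning: i doubles each step so iterations are log2(n)
Complexity: O(log n)

O(log n)


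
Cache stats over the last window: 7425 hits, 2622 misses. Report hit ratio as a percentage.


Formula: hit rate = hits / (hits + misses) * 100
hit rate = 7425 / (7425 + 2622) * 100
hit rate = 7425 / 10047 * 100
hit rate = 73.9%

73.9%


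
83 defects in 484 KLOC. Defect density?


Defect density = defects / KLOC
Defect density = 83 / 484
Defect density = 0.171 defects/KLOC

0.171 defects/KLOC


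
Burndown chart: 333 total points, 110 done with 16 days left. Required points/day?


Formula: Required rate = Remaining points / Days left
Remaining = 333 - 110 = 223 points
Required rate = 223 / 16 = 13.94 points/day

13.94 points/day


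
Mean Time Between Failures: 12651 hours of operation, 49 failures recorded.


Formula: MTBF = Total operating time / Number of failures
MTBF = 12651 / 49
MTBF = 258.18 hours

258.18 hours


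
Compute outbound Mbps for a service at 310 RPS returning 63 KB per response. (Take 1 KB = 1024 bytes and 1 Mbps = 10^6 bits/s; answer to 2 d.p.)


Formula: Mbps = payload_bytes * RPS * 8 / 1e6
Payload per request = 63 KB = 63 * 1024 = 64512 bytes
Total bytes/sec = 64512 * 310 = 19998720
Total bits/sec = 19998720 * 8 = 159989760
Mbps = 159989760 / 1e6 = 159.99

159.99 Mbps


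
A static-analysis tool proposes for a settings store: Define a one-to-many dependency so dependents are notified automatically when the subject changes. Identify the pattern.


This matches the Observer pattern

Observer


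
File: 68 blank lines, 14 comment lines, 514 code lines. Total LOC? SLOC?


Total LOC = blank + comment + code
Total LOC = 68 + 14 + 514 = 596
SLOC (source only) = code = 514

Total LOC: 596, SLOC: 514


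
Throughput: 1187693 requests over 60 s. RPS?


Formula: throughput = requests / seconds
throughput = 1187693 / 60
throughput = 19794.88 requests/second

19794.88 requests/second


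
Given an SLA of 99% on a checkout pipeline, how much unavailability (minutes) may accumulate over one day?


Formula: allowed downtime = period * (100 - SLA) / 100
Period (day) = 1440 minutes
Unavailability fraction = (100 - 99.0) / 100
Allowed downtime = 1440 * (100 - 99.0) / 100
Allowed downtime = 14.4 minutes

14.4 minutes


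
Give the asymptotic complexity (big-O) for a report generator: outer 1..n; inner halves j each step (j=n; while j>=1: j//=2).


Reasoning: n times log n
Complexity: O(n log n)

O(n log n)


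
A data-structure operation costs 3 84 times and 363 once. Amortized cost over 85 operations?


Formula: Amortized cost = Total cost / Operations
Total cost = (84 * 3) + (1 * 363)
Total cost = 252 + 363 = 615
Amortized = 615 / 85 = 7.2353

7.2353


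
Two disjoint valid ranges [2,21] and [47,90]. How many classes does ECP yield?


Valid ranges: [2,21] and [47,90]
Class 1: x < 2 — invalid
Class 2: 2 ≤ x ≤ 21 — valid
Class 3: 21 < x < 47 — invalid (gap between ranges)
Class 4: 47 ≤ x ≤ 90 — valid
Class 5: x > 90 — invalid
Total equivalence classes: 5

5 equivalence classes


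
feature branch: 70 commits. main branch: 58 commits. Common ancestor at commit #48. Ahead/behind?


Common ancestor: commit #48
feature commits after divergence: 70 - 48 = 22
main commits after divergence: 58 - 48 = 10
feature is 22 commits ahead of main
main is 10 commits ahead of feature

feature ahead: 22, main ahead: 10


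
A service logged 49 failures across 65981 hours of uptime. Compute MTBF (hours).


Formula: MTBF = Total operating time / Number of failures
MTBF = 65981 / 49
MTBF = 1346.55 hours

1346.55 hours


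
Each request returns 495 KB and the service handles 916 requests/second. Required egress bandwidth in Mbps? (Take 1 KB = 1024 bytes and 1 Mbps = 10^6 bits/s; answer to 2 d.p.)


Formula: Mbps = payload_bytes * RPS * 8 / 1e6
Payload per request = 495 KB = 495 * 1024 = 506880 bytes
Total bytes/sec = 506880 * 916 = 464302080
Total bits/sec = 464302080 * 8 = 3714416640
Mbps = 3714416640 / 1e6 = 3714.42

3714.42 Mbps


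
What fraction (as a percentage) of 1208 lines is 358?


Coverage = covered / total * 100
Coverage = 358 / 1208 * 100
Coverage = 29.64%

29.64%


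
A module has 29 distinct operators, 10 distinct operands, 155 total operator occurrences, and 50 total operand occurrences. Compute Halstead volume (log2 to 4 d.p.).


Formula: V = N * log2(η), where N = N1 + N2 and η = η1 + η2
η = 29 + 10 = 39
N = 155 + 50 = 205
log2(39) ≈ 5.2854
V = 205 * 5.2854 = 1083.51

1083.51


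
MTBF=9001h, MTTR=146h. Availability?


Availability = MTBF / (MTBF + MTTR)
Availability = 9001 / (9001 + 146)
Availability = 9001 / 9147
Availability = 98.4038%

98.4038%


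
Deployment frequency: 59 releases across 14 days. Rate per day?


Formula: deployments per day = releases / days
= 59 / 14
= 4.214 deploys/day
(equivalently, 29.5 deploys/week)

4.214 deploys/day


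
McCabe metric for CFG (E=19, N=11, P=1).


Formula: V(G) = E - N + 2P
V(G) = 19 - 11 + 2*1
V(G) = 8 + 2
V(G) = 10

10


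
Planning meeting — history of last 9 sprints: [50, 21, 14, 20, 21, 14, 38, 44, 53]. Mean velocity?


Formula: Avg velocity = Total points / Number of sprints
Points: [50, 21, 14, 20, 21, 14, 38, 44, 53]
Sum = 50 + 21 + 14 + 20 + 21 + 14 + 38 + 44 + 53 = 275
Avg velocity = 275 / 9 = 30.56 points/sprint

30.56 points/sprint


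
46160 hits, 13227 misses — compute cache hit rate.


Formula: hit rate = hits / (hits + misses) * 100
hit rate = 46160 / (46160 + 13227) * 100
hit rate = 46160 / 59387 * 100
hit rate = 77.73%

77.73%


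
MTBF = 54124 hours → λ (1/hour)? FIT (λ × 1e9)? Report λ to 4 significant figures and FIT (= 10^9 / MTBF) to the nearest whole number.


Formula: λ = 1 / MTBF; FIT = λ × 1e9 = 1e9 / MTBF
λ = 1 / 54124 ≈ 1.848e-05 failures/hour
FIT = 1e9 / 54124 ≈ 18476 failures per 1e9 hours (nearest whole number)

λ = 1.848e-05 /h, FIT = 18476


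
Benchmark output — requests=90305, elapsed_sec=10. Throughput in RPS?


Formula: throughput = requests / seconds
throughput = 90305 / 10
throughput = 9030.5 requests/second

9030.5 requests/second


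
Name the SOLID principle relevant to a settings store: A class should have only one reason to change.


This describes the Single Responsibility Principle (SRP)

Single Responsibility Principle (SRP)


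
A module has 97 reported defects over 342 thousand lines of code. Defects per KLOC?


Defect density = defects / KLOC
Defect density = 97 / 342
Defect density = 0.284 defects/KLOC

0.284 defects/KLOC


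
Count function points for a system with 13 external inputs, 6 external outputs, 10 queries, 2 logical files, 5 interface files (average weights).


UFP = EI*4 + EO*5 + EQ*4 + ILF*10 + EIF*7
UFP = 13*4 + 6*5 + 10*4 + 2*10 + 5*7
UFP = 52 + 30 + 40 + 20 + 35
UFP = 177

177


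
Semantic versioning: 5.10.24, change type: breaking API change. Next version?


Current: 5.10.24
Change category: 'breaking API change' → major bump
SemVer rule: major bump → increment MAJOR, reset MINOR and PATCH to 0
New: 6.0.0

6.0.0


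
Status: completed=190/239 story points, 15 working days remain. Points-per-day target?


Formula: Required rate = Remaining points / Days left
Remaining = 239 - 190 = 49 points
Required rate = 49 / 15 = 3.27 points/day

3.27 points/day


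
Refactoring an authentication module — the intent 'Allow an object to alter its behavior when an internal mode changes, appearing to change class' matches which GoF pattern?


This matches the State pattern

State


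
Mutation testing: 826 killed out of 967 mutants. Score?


Mutation score = killed / total * 100
Mutation score = 826 / 967 * 100
Mutation score = 85.42%

85.42%


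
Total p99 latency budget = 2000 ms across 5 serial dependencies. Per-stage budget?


Formula: per_stage = total_budget / stages
per_stage = 2000 / 5
per_stage = 400.0 ms

400.0 ms


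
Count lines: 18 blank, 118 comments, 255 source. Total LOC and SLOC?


Total LOC = blank + comment + code
Total LOC = 18 + 118 + 255 = 391
SLOC (source only) = code = 255

Total LOC: 391, SLOC: 255


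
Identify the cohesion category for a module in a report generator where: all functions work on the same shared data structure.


Reasoning: Functions share data
Type: Communicational cohesion

Communicational cohesion


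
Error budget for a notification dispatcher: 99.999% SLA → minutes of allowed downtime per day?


Formula: allowed downtime = period * (100 - SLA) / 100
Period (day) = 1440 minutes
Unavailability fraction = (100 - 99.999) / 100
Allowed downtime = 1440 * (100 - 99.999) / 100
Allowed downtime = 0.0144 minutes

0.0144 minutes


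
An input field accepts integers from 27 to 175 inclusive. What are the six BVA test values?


Range: [27, 175]
Boundaries: just below min, min, min+1, max-1, max, just above max
Values: [26, 27, 28, 174, 175, 176]

[26, 27, 28, 174, 175, 176]


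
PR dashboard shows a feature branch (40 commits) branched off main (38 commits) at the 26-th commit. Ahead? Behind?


Common ancestor: commit #26
feature commits after divergence: 40 - 26 = 14
main commits after divergence: 38 - 26 = 12
feature is 14 commits ahead of main
main is 12 commits ahead of feature

feature ahead: 14, main ahead: 12


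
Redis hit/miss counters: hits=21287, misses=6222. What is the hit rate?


Formula: hit rate = hits / (hits + misses) * 100
hit rate = 21287 / (21287 + 6222) * 100
hit rate = 21287 / 27509 * 100
hit rate = 77.38%

77.38%


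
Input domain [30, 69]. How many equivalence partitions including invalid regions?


Valid range: [30, 69]
Class 1: x < 30 — invalid
Class 2: 30 ≤ x ≤ 69 — valid
Class 3: x > 69 — invalid
Total equivalence classes: 3

3 equivalence classes


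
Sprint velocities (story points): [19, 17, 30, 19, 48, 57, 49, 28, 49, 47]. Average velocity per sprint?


Formula: Avg velocity = Total points / Number of sprints
Points: [19, 17, 30, 19, 48, 57, 49, 28, 49, 47]
Sum = 19 + 17 + 30 + 19 + 48 + 57 + 49 + 28 + 49 + 47 = 363
Avg velocity = 363 / 10 = 36.3 points/sprint

36.3 points/sprint


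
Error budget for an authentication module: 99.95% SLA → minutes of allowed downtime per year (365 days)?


Formula: allowed downtime = period * (100 - SLA) / 100
Period (year (365 days)) = 525600 minutes
Unavailability fraction = (100 - 99.95) / 100
Allowed downtime = 525600 * (100 - 99.95) / 100
Allowed downtime = 262.8 minutes

262.8 minutes


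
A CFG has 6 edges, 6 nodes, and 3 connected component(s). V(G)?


Formula: V(G) = E - N + 2P
V(G) = 6 - 6 + 2*3
V(G) = 0 + 6
V(G) = 6

6


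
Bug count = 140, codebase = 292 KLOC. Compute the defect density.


Defect density = defects / KLOC
Defect density = 140 / 292
Defect density = 0.479 defects/KLOC

0.479 defects/KLOC


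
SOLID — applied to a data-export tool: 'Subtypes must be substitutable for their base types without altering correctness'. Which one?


This describes the Liskov Substitution Principle (LSP)

Liskov Substitution Principle (LSP)


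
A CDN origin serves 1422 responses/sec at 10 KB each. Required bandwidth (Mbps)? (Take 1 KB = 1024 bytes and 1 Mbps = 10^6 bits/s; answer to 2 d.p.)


Formula: Mbps = payload_bytes * RPS * 8 / 1e6
Payload per request = 10 KB = 10 * 1024 = 10240 bytes
Total bytes/sec = 10240 * 1422 = 14561280
Total bits/sec = 14561280 * 8 = 116490240
Mbps = 116490240 / 1e6 = 116.49

116.49 Mbps


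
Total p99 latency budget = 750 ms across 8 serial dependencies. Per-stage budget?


Formula: per_stage = total_budget / stages
per_stage = 750 / 8
per_stage = 93.75 ms

93.75 ms


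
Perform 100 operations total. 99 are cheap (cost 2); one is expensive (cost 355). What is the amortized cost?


Formula: Amortized cost = Total cost / Operations
Total cost = (99 * 2) + (1 * 355)
Total cost = 198 + 355 = 553
Amortized = 553 / 100 = 5.53

5.53


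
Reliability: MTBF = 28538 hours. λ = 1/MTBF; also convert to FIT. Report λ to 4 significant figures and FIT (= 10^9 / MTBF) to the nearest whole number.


Formula: λ = 1 / MTBF; FIT = λ × 1e9 = 1e9 / MTBF
λ = 1 / 28538 ≈ 3.504e-05 failures/hour
FIT = 1e9 / 28538 ≈ 35041 failures per 1e9 hours (nearest whole number)

λ = 3.504e-05 /h, FIT = 35041


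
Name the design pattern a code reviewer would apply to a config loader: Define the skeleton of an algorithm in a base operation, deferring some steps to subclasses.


This matches the Template Method pattern

Template Method


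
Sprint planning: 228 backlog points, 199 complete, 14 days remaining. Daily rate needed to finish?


Formula: Required rate = Remaining points / Days left
Remaining = 228 - 199 = 29 points
Required rate = 29 / 14 = 2.07 points/day

2.07 points/day


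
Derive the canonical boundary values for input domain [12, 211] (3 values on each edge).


Range: [12, 211]
Boundaries: just below min, min, min+1, max-1, max, just above max
Values: [11, 12, 13, 210, 211, 212]

[11, 12, 13, 210, 211, 212]


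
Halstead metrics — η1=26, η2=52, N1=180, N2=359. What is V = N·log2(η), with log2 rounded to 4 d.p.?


Formula: V = N * log2(η), where N = N1 + N2 and η = η1 + η2
η = 26 + 52 = 78
N = 180 + 359 = 539
log2(78) ≈ 6.2854
V = 539 * 6.2854 = 3387.83

3387.83


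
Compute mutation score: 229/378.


Mutation score = killed / total * 100
Mutation score = 229 / 378 * 100
Mutation score = 60.58%

60.58%


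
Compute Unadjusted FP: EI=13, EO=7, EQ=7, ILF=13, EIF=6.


UFP = EI*4 + EO*5 + EQ*4 + ILF*10 + EIF*7
UFP = 13*4 + 7*5 + 7*4 + 13*10 + 6*7
UFP = 52 + 35 + 28 + 130 + 42
UFP = 287

287


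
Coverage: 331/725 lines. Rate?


Coverage = covered / total * 100
Coverage = 331 / 725 * 100
Coverage = 45.66%

45.66%


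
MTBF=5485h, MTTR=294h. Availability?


Availability = MTBF / (MTBF + MTTR)
Availability = 5485 / (5485 + 294)
Availability = 5485 / 5779
Availability = 94.9126%

94.9126%


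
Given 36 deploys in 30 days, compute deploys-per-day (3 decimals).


Formula: deployments per day = releases / days
= 36 / 30
= 1.2 deploys/day
(equivalently, 8.4 deploys/week)

1.2 deploys/day


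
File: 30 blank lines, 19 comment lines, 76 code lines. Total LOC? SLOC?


Total LOC = blank + comment + code
Total LOC = 30 + 19 + 76 = 125
SLOC (source only) = code = 76

Total LOC: 125, SLOC: 76


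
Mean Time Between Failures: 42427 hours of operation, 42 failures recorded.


Formula: MTBF = Total operating time / Number of failures
MTBF = 42427 / 42
MTBF = 1010.17 hours

1010.17 hours


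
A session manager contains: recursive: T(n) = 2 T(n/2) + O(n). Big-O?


Reasoning: master theorem case 2 (merge-sort recurrence)
Complexity: O(n log n)

O(n log n)


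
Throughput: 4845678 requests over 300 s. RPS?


Formula: throughput = requests / seconds
throughput = 4845678 / 300
throughput = 16152.26 requests/second

16152.26 requests/second


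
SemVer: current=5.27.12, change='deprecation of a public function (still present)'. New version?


Current: 5.27.12
Change category: 'deprecation of a public function (still present)' → minor bump
SemVer rule: minor bump → increment MINOR, reset PATCH to 0 (MAJOR unchanged)
New: 5.28.0

5.28.0


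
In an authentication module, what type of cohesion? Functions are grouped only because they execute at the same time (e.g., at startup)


Reasoning: Related by timing only
Type: Temporal cohesion

Temporal cohesion


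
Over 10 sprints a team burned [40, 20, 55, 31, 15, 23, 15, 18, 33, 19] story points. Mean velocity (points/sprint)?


Formula: Avg velocity = Total points / Number of sprints
Points: [40, 20, 55, 31, 15, 23, 15, 18, 33, 19]
Sum = 40 + 20 + 55 + 31 + 15 + 23 + 15 + 18 + 33 + 19 = 269
Avg velocity = 269 / 10 = 26.9 points/sprint

26.9 points/sprint


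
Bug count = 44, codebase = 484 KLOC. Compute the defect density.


Defect density = defects / KLOC
Defect density = 44 / 484
Defect density = 0.091 defects/KLOC

0.091 defects/KLOC


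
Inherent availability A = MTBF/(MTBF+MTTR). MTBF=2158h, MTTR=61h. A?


Availability = MTBF / (MTBF + MTTR)
Availability = 2158 / (2158 + 61)
Availability = 2158 / 2219
Availability = 97.251%

97.251%


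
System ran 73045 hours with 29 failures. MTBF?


Formula: MTBF = Total operating time / Number of failures
MTBF = 73045 / 29
MTBF = 2518.79 hours

2518.79 hours


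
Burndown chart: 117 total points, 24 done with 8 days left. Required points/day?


Formula: Required rate = Remaining points / Days left
Remaining = 117 - 24 = 93 points
Required rate = 93 / 8 = 11.63 points/day

11.63 points/day


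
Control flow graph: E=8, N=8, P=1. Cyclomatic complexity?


Formula: V(G) = E - N + 2P
V(G) = 8 - 8 + 2*1
V(G) = 0 + 2
V(G) = 2

2


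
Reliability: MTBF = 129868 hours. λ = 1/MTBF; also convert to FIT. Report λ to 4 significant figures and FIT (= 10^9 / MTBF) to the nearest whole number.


Formula: λ = 1 / MTBF; FIT = λ × 1e9 = 1e9 / MTBF
λ = 1 / 129868 ≈ 7.700e-06 failures/hour
FIT = 1e9 / 129868 ≈ 7700 failures per 1e9 hours (nearest whole number)

λ = 7.700e-06 /h, FIT = 7700


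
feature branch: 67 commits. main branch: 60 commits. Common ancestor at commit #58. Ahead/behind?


Common ancestor: commit #58
feature commits after divergence: 67 - 58 = 9
main commits after divergence: 60 - 58 = 2
feature is 9 commits ahead of main
main is 2 commits ahead of feature

feature ahead: 9, main ahead: 2


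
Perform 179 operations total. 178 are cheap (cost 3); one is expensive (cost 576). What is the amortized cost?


Formula: Amortized cost = Total cost / Operations
Total cost = (178 * 3) + (1 * 576)
Total cost = 534 + 576 = 1110
Amortized = 1110 / 179 = 6.2011

6.2011


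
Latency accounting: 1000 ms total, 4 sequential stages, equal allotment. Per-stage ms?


Formula: per_stage = total_budget / stages
per_stage = 1000 / 4
per_stage = 250.0 ms

250.0 ms


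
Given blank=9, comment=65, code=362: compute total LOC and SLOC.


Total LOC = blank + comment + code
Total LOC = 9 + 65 + 362 = 436
SLOC (source only) = code = 362

Total LOC: 436, SLOC: 362


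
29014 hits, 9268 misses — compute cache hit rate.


Formula: hit rate = hits / (hits + misses) * 100
hit rate = 29014 / (29014 + 9268) * 100
hit rate = 29014 / 38282 * 100
hit rate = 75.79%

75.79%


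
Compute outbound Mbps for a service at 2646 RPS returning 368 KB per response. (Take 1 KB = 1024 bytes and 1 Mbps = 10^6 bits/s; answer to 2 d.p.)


Formula: Mbps = payload_bytes * RPS * 8 / 1e6
Payload per request = 368 KB = 368 * 1024 = 376832 bytes
Total bytes/sec = 376832 * 2646 = 997097472
Total bits/sec = 997097472 * 8 = 7976779776
Mbps = 7976779776 / 1e6 = 7976.78

7976.78 Mbps


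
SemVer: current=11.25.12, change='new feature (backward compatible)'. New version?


Current: 11.25.12
Change category: 'new feature (backward compatible)' → minor bump
SemVer rule: minor bump → increment MINOR, reset PATCH to 0 (MAJOR unchanged)
New: 11.26.0

11.26.0


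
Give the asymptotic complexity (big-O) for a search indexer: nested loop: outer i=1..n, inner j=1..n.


Reasoning: n iterations times n iterations
Complexity: O(n^2)

O(n^2)


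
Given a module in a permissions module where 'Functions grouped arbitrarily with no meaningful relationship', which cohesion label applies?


Reasoning: Worst: random grouping
Type: Coincidental cohesion

Coincidental cohesion


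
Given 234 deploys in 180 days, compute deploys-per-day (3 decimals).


Formula: deployments per day = releases / days
= 234 / 180
= 1.3 deploys/day
(equivalently, 9.1 deploys/week)

1.3 deploys/day


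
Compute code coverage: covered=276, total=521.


Coverage = covered / total * 100
Coverage = 276 / 521 * 100
Coverage = 52.98%

52.98%


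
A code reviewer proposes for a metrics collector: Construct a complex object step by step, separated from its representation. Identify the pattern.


This matches the Builder pattern

Builder


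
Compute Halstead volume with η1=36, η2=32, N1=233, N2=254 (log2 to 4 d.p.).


Formula: V = N * log2(η), where N = N1 + N2 and η = η1 + η2
η = 36 + 32 = 68
N = 233 + 254 = 487
log2(68) ≈ 6.0875
V = 487 * 6.0875 = 2964.61

2964.61


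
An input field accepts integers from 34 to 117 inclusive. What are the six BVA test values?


Range: [34, 117]
Boundaries: just below min, min, min+1, max-1, max, just above max
Values: [33, 34, 35, 116, 117, 118]

[33, 34, 35, 116, 117, 118]


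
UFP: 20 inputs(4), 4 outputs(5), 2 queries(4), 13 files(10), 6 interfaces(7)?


UFP = EI*4 + EO*5 + EQ*4 + ILF*10 + EIF*7
UFP = 20*4 + 4*5 + 2*4 + 13*10 + 6*7
UFP = 80 + 20 + 8 + 130 + 42
UFP = 280

280


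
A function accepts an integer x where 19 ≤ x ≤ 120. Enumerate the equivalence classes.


Valid range: [19, 120]
Class 1: x < 19 — invalid
Class 2: 19 ≤ x ≤ 120 — valid
Class 3: x > 120 — invalid
Total equivalence classes: 3

3 equivalence classes


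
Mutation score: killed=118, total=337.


Mutation score = killed / total * 100
Mutation score = 118 / 337 * 100
Mutation score = 35.01%

35.01%


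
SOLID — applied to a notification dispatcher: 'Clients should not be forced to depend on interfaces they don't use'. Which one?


This describes the Interface Segregation Principle (ISP)

Interface Segregation Principle (ISP)


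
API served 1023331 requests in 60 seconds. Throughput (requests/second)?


Formula: throughput = requests / seconds
throughput = 1023331 / 60
throughput = 17055.52 requests/second

17055.52 requests/second


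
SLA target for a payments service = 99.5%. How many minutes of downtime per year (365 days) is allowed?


Formula: allowed downtime = period * (100 - SLA) / 100
Period (year (365 days)) = 525600 minutes
Unavailability fraction = (100 - 99.5) / 100
Allowed downtime = 525600 * (100 - 99.5) / 100
Allowed downtime = 2628.0 minutes

2628.0 minutes


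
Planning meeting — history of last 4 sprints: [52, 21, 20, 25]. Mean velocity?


Formula: Avg velocity = Total points / Number of sprints
Points: [52, 21, 20, 25]
Sum = 52 + 21 + 20 + 25 = 118
Avg velocity = 118 / 4 = 29.5 points/sprint

29.5 points/sprint


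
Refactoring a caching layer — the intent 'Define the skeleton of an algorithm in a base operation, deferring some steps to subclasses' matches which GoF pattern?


This matches the Template Method pattern

Template Method


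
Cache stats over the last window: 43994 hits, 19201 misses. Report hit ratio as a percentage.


Formula: hit rate = hits / (hits + misses) * 100
hit rate = 43994 / (43994 + 19201) * 100
hit rate = 43994 / 63195 * 100
hit rate = 69.62%

69.62%


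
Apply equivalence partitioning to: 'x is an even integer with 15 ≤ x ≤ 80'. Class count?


Constraint: even integers in [15, 80]
Class 1: x < 15 — out-of-range invalid
Class 2: x in [15,80] but odd — wrong type invalid
Class 3: x in [15,80] and even — valid
Class 4: x > 80 — out-of-range invalid
Total equivalence classes: 4

4 equivalence classes


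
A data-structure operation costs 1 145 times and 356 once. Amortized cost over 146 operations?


Formula: Amortized cost = Total cost / Operations
Total cost = (145 * 1) + (1 * 356)
Total cost = 145 + 356 = 501
Amortized = 501 / 146 = 3.4315

3.4315


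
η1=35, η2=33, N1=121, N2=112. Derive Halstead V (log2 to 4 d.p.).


Formula: V = N * log2(η), where N = N1 + N2 and η = η1 + η2
η = 35 + 33 = 68
N = 121 + 112 = 233
log2(68) ≈ 6.0875
V = 233 * 6.0875 = 1418.39

1418.39


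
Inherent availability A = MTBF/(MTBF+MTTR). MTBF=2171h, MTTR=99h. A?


Availability = MTBF / (MTBF + MTTR)
Availability = 2171 / (2171 + 99)
Availability = 2171 / 2270
Availability = 95.6388%

95.6388%


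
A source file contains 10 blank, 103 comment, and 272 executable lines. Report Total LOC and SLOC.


Total LOC = blank + comment + code
Total LOC = 10 + 103 + 272 = 385
SLOC (source only) = code = 272

Total LOC: 385, SLOC: 272


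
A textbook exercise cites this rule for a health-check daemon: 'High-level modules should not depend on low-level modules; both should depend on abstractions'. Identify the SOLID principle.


This describes the Dependency Inversion Principle (DIP)

Dependency Inversion Principle (DIP)


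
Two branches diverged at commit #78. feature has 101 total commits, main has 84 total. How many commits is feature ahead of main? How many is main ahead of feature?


Common ancestor: commit #78
feature commits after divergence: 101 - 78 = 23
main commits after divergence: 84 - 78 = 6
feature is 23 commits ahead of main
main is 6 commits ahead of feature

feature ahead: 23, main ahead: 6


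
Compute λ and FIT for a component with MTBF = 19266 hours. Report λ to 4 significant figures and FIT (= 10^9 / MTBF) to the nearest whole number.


Formula: λ = 1 / MTBF; FIT = λ × 1e9 = 1e9 / MTBF
λ = 1 / 19266 ≈ 5.190e-05 failures/hour
FIT = 1e9 / 19266 ≈ 51905 failures per 1e9 hours (nearest whole number)

λ = 5.190e-05 /h, FIT = 51905


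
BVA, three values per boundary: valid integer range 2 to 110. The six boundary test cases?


Range: [2, 110]
Boundaries: just below min, min, min+1, max-1, max, just above max
Values: [1, 2, 3, 109, 110, 111]

[1, 2, 3, 109, 110, 111]


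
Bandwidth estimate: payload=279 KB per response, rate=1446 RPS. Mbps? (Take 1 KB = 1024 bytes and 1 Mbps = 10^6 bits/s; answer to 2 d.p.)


Formula: Mbps = payload_bytes * RPS * 8 / 1e6
Payload per request = 279 KB = 279 * 1024 = 285696 bytes
Total bytes/sec = 285696 * 1446 = 413116416
Total bits/sec = 413116416 * 8 = 3304931328
Mbps = 3304931328 / 1e6 = 3304.93

3304.93 Mbps


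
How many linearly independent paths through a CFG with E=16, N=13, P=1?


Formula: V(G) = E - N + 2P
V(G) = 16 - 13 + 2*1
V(G) = 3 + 2
V(G) = 5

5


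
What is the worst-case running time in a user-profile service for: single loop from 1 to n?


Reasoning: one pass through n items
Complexity: O(n)

O(n)


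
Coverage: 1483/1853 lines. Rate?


Coverage = covered / total * 100
Coverage = 1483 / 1853 * 100
Coverage = 80.03%

80.03%


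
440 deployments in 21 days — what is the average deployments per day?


Formula: deployments per day = releases / days
= 440 / 21
= 20.952 deploys/day
(equivalently, 146.67 deploys/week)

20.952 deploys/day


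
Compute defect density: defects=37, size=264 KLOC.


Defect density = defects / KLOC
Defect density = 37 / 264
Defect density = 0.14 defects/KLOC

0.14 defects/KLOC


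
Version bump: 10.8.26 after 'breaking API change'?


Current: 10.8.26
Change category: 'breaking API change' → major bump
SemVer rule: major bump → increment MAJOR, reset MINOR and PATCH to 0
New: 11.0.0

11.0.0


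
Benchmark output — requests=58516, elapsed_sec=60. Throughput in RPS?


Formula: throughput = requests / seconds
throughput = 58516 / 60
throughput = 975.27 requests/second

975.27 requests/second


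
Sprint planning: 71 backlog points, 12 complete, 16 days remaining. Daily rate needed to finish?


Formula: Required rate = Remaining points / Days left
Remaining = 71 - 12 = 59 points
Required rate = 59 / 16 = 3.69 points/day

3.69 points/day


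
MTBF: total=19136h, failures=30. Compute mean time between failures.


Formula: MTBF = Total operating time / Number of failures
MTBF = 19136 / 30
MTBF = 637.87 hours

637.87 hours


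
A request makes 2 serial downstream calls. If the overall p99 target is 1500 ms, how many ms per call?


Formula: per_stage = total_budget / stages
per_stage = 1500 / 2
per_stage = 750.0 ms

750.0 ms


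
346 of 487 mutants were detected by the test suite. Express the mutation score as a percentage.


Mutation score = killed / total * 100
Mutation score = 346 / 487 * 100
Mutation score = 71.05%

71.05%


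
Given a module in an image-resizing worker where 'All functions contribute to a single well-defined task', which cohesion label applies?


Reasoning: Best: single purpose
Type: Functional cohesion

Functional cohesion


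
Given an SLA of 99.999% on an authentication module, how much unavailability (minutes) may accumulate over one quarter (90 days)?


Formula: allowed downtime = period * (100 - SLA) / 100
Period (quarter (90 days)) = 129600 minutes
Unavailability fraction = (100 - 99.999) / 100
Allowed downtime = 129600 * (100 - 99.999) / 100
Allowed downtime = 1.296 minutes

1.296 minutes


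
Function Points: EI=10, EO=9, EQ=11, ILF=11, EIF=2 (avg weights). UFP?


UFP = EI*4 + EO*5 + EQ*4 + ILF*10 + EIF*7
UFP = 10*4 + 9*5 + 11*4 + 11*10 + 2*7
UFP = 40 + 45 + 44 + 110 + 14
UFP = 253

253


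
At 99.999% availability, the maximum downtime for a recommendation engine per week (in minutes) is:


Formula: allowed downtime = period * (100 - SLA) / 100
Period (week) = 10080 minutes
Unavailability fraction = (100 - 99.999) / 100
Allowed downtime = 10080 * (100 - 99.999) / 100
Allowed downtime = 0.1008 minutes

0.1008 minutes


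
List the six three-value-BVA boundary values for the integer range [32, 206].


Range: [32, 206]
Boundaries: just below min, min, min+1, max-1, max, just above max
Values: [31, 32, 33, 205, 206, 207]

[31, 32, 33, 205, 206, 207]


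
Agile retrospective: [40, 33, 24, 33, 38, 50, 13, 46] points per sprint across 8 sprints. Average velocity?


Formula: Avg velocity = Total points / Number of sprints
Points: [40, 33, 24, 33, 38, 50, 13, 46]
Sum = 40 + 33 + 24 + 33 + 38 + 50 + 13 + 46 = 277
Avg velocity = 277 / 8 = 34.63 points/sprint

34.63 points/sprint


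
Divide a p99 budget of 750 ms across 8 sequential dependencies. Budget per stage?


Formula: per_stage = total_budget / stages
per_stage = 750 / 8
per_stage = 93.75 ms

93.75 ms


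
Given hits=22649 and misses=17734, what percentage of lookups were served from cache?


Formula: hit rate = hits / (hits + misses) * 100
hit rate = 22649 / (22649 + 17734) * 100
hit rate = 22649 / 40383 * 100
hit rate = 56.09%

56.09%


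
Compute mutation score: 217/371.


Mutation score = killed / total * 100
Mutation score = 217 / 371 * 100
Mutation score = 58.49%

58.49%


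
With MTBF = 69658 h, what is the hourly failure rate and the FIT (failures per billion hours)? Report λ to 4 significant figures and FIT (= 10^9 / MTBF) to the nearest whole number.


Formula: λ = 1 / MTBF; FIT = λ × 1e9 = 1e9 / MTBF
λ = 1 / 69658 ≈ 1.436e-05 failures/hour
FIT = 1e9 / 69658 ≈ 14356 failures per 1e9 hours (nearest whole number)

λ = 1.436e-05 /h, FIT = 14356


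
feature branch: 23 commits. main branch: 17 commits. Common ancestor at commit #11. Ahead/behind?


Common ancestor: commit #11
feature commits after divergence: 23 - 11 = 12
main commits after divergence: 17 - 11 = 6
feature is 12 commits ahead of main
main is 6 commits ahead of feature

feature ahead: 12, main ahead: 6


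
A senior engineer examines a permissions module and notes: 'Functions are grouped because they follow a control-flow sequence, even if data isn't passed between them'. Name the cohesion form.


Reasoning: Grouped by order of execution within a routine, not by data flow
Type: Procedural cohesion

Procedural cohesion


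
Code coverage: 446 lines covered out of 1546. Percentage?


Coverage = covered / total * 100
Coverage = 446 / 1546 * 100
Coverage = 28.85%

28.85%


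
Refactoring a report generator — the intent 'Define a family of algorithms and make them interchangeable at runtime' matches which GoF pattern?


This matches the Strategy pattern

Strategy


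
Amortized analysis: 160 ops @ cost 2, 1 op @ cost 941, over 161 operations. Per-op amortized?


Formula: Amortized cost = Total cost / Operations
Total cost = (160 * 2) + (1 * 941)
Total cost = 320 + 941 = 1261
Amortized = 1261 / 161 = 7.8323

7.8323


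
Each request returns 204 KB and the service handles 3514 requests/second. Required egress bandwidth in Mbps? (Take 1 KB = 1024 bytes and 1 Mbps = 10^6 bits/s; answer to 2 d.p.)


Formula: Mbps = payload_bytes * RPS * 8 / 1e6
Payload per request = 204 KB = 204 * 1024 = 208896 bytes
Total bytes/sec = 208896 * 3514 = 734060544
Total bits/sec = 734060544 * 8 = 5872484352
Mbps = 5872484352 / 1e6 = 5872.48

5872.48 Mbps


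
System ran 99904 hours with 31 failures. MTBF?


Formula: MTBF = Total operating time / Number of failures
MTBF = 99904 / 31
MTBF = 3222.71 hours

3222.71 hours


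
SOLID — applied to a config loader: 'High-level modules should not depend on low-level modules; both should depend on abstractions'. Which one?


This describes the Dependency Inversion Principle (DIP)

Dependency Inversion Principle (DIP)


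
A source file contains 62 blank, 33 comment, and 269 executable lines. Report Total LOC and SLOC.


Total LOC = blank + comment + code
Total LOC = 62 + 33 + 269 = 364
SLOC (source only) = code = 269

Total LOC: 364, SLOC: 269


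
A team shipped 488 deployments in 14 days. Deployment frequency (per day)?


Formula: deployments per day = releases / days
= 488 / 14
= 34.857 deploys/day
(equivalently, 244.0 deploys/week)

34.857 deploys/day


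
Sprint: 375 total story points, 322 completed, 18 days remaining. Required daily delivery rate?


Formula: Required rate = Remaining points / Days left
Remaining = 375 - 322 = 53 points
Required rate = 53 / 18 = 2.94 points/day

2.94 points/day


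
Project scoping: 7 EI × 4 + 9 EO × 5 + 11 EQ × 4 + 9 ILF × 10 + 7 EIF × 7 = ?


UFP = EI*4 + EO*5 + EQ*4 + ILF*10 + EIF*7
UFP = 7*4 + 9*5 + 11*4 + 9*10 + 7*7
UFP = 28 + 45 + 44 + 90 + 49
UFP = 256

256


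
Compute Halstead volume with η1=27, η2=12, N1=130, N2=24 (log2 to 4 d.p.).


Formula: V = N * log2(η), where N = N1 + N2 and η = η1 + η2
η = 27 + 12 = 39
N = 130 + 24 = 154
log2(39) ≈ 5.2854
V = 154 * 5.2854 = 813.95

813.95


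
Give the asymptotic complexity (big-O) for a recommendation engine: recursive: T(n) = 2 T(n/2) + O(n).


Reasoning: master theorem case 2 (merge-sort recurrence)
Complexity: O(n log n)

O(n log n)


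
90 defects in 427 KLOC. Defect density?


Defect density = defects / KLOC
Defect density = 90 / 427
Defect density = 0.211 defects/KLOC

0.211 defects/KLOC


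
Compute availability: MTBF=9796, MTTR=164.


Availability = MTBF / (MTBF + MTTR)
Availability = 9796 / (9796 + 164)
Availability = 9796 / 9960
Availability = 98.3534%

98.3534%


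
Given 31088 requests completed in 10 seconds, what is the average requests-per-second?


Formula: throughput = requests / seconds
throughput = 31088 / 10
throughput = 3108.8 requests/second

3108.8 requests/second


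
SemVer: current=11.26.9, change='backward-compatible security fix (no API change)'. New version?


Current: 11.26.9
Change category: 'backward-compatible security fix (no API change)' → patch bump
SemVer rule: patch bump → increment PATCH (MAJOR and MINOR unchanged)
New: 11.26.10

11.26.10


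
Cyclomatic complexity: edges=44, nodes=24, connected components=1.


Formula: V(G) = E - N + 2P
V(G) = 44 - 24 + 2*1
V(G) = 20 + 2
V(G) = 22

22


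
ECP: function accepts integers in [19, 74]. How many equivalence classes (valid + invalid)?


Valid range: [19, 74]
Class 1: x < 19 — invalid
Class 2: 19 ≤ x ≤ 74 — valid
Class 3: x > 74 — invalid
Total equivalence classes: 3

3 equivalence classes


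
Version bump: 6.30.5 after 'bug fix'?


Current: 6.30.5
Change category: 'bug fix' → patch bump
SemVer rule: patch bump → increment PATCH (MAJOR and MINOR unchanged)
New: 6.30.6

6.30.6


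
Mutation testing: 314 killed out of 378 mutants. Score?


Mutation score = killed / total * 100
Mutation score = 314 / 378 * 100
Mutation score = 83.07%

83.07%


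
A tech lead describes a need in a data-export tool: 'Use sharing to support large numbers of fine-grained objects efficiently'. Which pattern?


This matches the Flyweight pattern

Flyweight


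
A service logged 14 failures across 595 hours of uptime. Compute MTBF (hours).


Formula: MTBF = Total operating time / Number of failures
MTBF = 595 / 14
MTBF = 42.5 hours

42.5 hours


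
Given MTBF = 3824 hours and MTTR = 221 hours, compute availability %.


Availability = MTBF / (MTBF + MTTR)
Availability = 3824 / (3824 + 221)
Availability = 3824 / 4045
Availability = 94.5365%

94.5365%


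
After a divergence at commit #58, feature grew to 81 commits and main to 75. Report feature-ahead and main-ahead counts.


Common ancestor: commit #58
feature commits after divergence: 81 - 58 = 23
main commits after divergence: 75 - 58 = 17
feature is 23 commits ahead of main
main is 17 commits ahead of feature

feature ahead: 23, main ahead: 17


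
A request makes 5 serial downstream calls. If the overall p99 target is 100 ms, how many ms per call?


Formula: per_stage = total_budget / stages
per_stage = 100 / 5
per_stage = 20.0 ms

20.0 ms


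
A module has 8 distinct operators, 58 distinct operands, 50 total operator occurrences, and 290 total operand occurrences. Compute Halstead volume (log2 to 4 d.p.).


Formula: V = N * log2(η), where N = N1 + N2 and η = η1 + η2
η = 8 + 58 = 66
N = 50 + 290 = 340
log2(66) ≈ 6.0444
V = 340 * 6.0444 = 2055.10

2055.10


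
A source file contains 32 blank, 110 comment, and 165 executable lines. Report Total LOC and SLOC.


Total LOC = blank + comment + code
Total LOC = 32 + 110 + 165 = 307
SLOC (source only) = code = 165

Total LOC: 307, SLOC: 165


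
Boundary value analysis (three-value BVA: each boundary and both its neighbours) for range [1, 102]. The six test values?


Range: [1, 102]
Boundaries: just below min, min, min+1, max-1, max, just above max
Values: [0, 1, 2, 101, 102, 103]

[0, 1, 2, 101, 102, 103]


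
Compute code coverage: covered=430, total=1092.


Coverage = covered / total * 100
Coverage = 430 / 1092 * 100
Coverage = 39.38%

39.38%


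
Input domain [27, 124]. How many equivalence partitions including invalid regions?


Valid range: [27, 124]
Class 1: x < 27 — invalid
Class 2: 27 ≤ x ≤ 124 — valid
Class 3: x > 124 — invalid
Total equivalence classes: 3

3 equivalence classes


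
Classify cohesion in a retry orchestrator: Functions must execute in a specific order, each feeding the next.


Reasoning: Output of one is input to next
Type: Sequential cohesion

Sequential cohesion


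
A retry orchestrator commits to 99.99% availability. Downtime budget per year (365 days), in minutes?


Formula: allowed downtime = period * (100 - SLA) / 100
Period (year (365 days)) = 525600 minutes
Unavailability fraction = (100 - 99.99) / 100
Allowed downtime = 525600 * (100 - 99.99) / 100
Allowed downtime = 52.56 minutes

52.56 minutes


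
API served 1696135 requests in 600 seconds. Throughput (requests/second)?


Formula: throughput = requests / seconds
throughput = 1696135 / 600
throughput = 2826.89 requests/second

2826.89 requests/second


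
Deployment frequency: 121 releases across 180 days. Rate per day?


Formula: deployments per day = releases / days
= 121 / 180
= 0.672 deploys/day
(equivalently, 4.71 deploys/week)

0.672 deploys/day
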